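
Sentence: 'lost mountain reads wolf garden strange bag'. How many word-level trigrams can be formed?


Word trigrams from [7] words:
  Trigram 1: (lost mountain reads)
  Trigram 2: (mountain reads wolf)
  Trigram 3: (reads wolf garden)
  Trigram 4: (wolf garden strange)
  Trigram 5: (garden strange bag)
Total word trigrams: 7 - 2 = 5

5


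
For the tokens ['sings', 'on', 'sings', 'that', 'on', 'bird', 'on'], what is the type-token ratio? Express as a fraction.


Tokens: 7
Unique types: ('bird', 'on', 'sings', 'that') = 4
TTR = 4/7
Already in lowest terms.

4/7


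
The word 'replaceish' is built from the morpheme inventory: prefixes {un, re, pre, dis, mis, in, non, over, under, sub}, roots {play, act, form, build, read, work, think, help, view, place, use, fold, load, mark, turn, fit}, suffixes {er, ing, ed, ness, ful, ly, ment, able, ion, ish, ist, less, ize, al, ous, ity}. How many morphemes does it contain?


Segmenting 'replaceish' against the inventory:
  're' -> prefix (morpheme 1)
  'place' -> root (morpheme 2)
  'ish' -> suffix (morpheme 3)
Total morphemes: 3

3


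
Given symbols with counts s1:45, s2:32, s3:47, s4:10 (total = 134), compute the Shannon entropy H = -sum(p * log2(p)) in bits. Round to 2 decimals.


Computing entropy H = -sum(p_i * log2(p_i)):
  s1: p = 45/134 = 0.3358, -p*log2(p) = 0.5287
  s2: p = 32/134 = 0.2388, -p*log2(p) = 0.4934
  s3: p = 47/134 = 0.3507, -p*log2(p) = 0.5302
  s4: p = 10/134 = 0.0746, -p*log2(p) = 0.2794
H = sum of terms = 1.8317
Rounded to 2 decimals: 1.83

1.83


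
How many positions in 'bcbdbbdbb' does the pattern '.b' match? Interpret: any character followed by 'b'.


Pattern: .b means any character followed by 'b'.
Scanning 'bcbdbbdbb' position-by-position:
  Pos 0: window 'bc' -> no
  Pos 1: window 'cb' -> MATCH
  Pos 2: window 'bd' -> no
  Pos 3: window 'db' -> MATCH
  Pos 4: window 'bb' -> MATCH
  Pos 5: window 'bd' -> no
  Pos 6: window 'db' -> MATCH
  Pos 7: window 'bb' -> MATCH
  Pos 8: window 'b' -> no
Total matches: 5

5


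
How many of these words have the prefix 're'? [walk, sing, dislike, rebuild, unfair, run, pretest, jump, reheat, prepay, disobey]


Checking each word for prefix 're':
  'walk' -> no (count: 0)
  'sing' -> no (count: 0)
  'dislike' -> no (count: 0)
  'rebuild' -> YES, starts with 're' (count: 1)
  'unfair' -> no (count: 1)
  'run' -> no (count: 1)
  'pretest' -> no (count: 1)
  'jump' -> no (count: 1)
  'reheat' -> YES, starts with 're' (count: 2)
  'prepay' -> no (count: 2)
  'disobey' -> no (count: 2)
Total with prefix 're': 2

2


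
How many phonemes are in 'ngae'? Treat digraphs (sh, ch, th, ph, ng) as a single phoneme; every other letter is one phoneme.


Parsing 'ngae' greedily, digraphs first:
  'ng' -> digraph (1 consonant phoneme) (phonemes so far: 1)
  'a' -> vowel phoneme (phonemes so far: 2)
  'e' -> vowel phoneme (phonemes so far: 3)
Total phonemes: 3

3


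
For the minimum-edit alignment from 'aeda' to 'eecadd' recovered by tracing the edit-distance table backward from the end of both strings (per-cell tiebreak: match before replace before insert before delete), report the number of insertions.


Edit distance = 4. Backtracking from cell (4, 6) with preference match > replace > insert > delete,
then listing the resulting alignment 'aeda' -> 'eecadd' left to right:
  Step 1: replace a->e
  Step 2: keep 'e'
  Step 3: insert 'c' [insertion #1]
  Step 4: insert 'a' [insertion #2]
  Step 5: keep 'd'
  Step 6: replace a->d
Total insertions: 2

2


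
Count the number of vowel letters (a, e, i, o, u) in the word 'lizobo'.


Scanning each character of 'lizobo':
  Position 1: 'l' -> consonant (running count: 0)
  Position 2: 'i' -> vowel (running count: 1)
  Position 3: 'z' -> consonant (running count: 1)
  Position 4: 'o' -> vowel (running count: 2)
  Position 5: 'b' -> consonant (running count: 2)
  Position 6: 'o' -> vowel (running count: 3)
Total vowels: 3

3


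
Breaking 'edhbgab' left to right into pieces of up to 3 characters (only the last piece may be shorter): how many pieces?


'edhbgab' has 7 characters.
Chunking with max size 3:
  Chunk 1: 'edh' (positions 0-2)
  Chunk 2: 'bga' (positions 3-5)
  Chunk 3: 'b' (positions 6-6)
Total chunks: ceil(7 / 3) = 3

3


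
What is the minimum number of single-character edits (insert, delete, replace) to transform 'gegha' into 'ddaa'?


Building DP table for s1='gegha' (len 5) and s2='ddaa' (len 4):
       d  d  a  a
    0  1  2  3  4
  g 1  1  2  3  4
  e 2  2  2  3  4
  g 3  3  3  3  4
  h 4  4  4  4  4
  a 5  5  5  4  4
Edit distance = dp[5][4] = 4

4


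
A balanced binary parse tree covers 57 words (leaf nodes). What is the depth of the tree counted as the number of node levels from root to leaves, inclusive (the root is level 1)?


In a balanced binary tree with n leaves the deepest leaf is ceil(log2(n)) edges below the root,
so counting node levels inclusive of root and leaves gives ceil(log2(n)) + 1 levels.
log2(57) = 5.8329
ceil(5.8329) = 6
levels = 6 + 1 = 7

7


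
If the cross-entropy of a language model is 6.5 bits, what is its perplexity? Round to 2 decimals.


Perplexity formula: PP = 2^H
H = 6.5
PP = 2^6.5
Decompose: 2^6.5 = 2^6 * 2^0.5 = 2^6 * sqrt(2)
2^6 = 64, sqrt(2) ~ 1.4142136
PP ~ 64 * 1.4142136 = 90.5096704
Rounded to 2 decimals: 90.51

90.51


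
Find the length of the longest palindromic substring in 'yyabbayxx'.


Scanning 'yyabbayxx' for palindromic substrings.
Substring at positions 1-6: 'yabbay'.
Check: reverse('yabbay') = 'yabbay' -> palindrome confirmed.
Neighbouring characters ('y' / 'x') break symmetry, so it cannot extend further.
No longer palindromic substring exists; longest length = 6

6


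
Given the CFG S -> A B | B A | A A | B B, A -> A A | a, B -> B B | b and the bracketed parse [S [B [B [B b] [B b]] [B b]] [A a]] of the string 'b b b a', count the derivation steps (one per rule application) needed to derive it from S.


Every bracketed nonterminal node [X ...] in the tree is produced by exactly one rule application.
Reading the tree off as a leftmost derivation:
  Step 1: S  =>  B A   (applied S -> B A)
  Step 2: B A  =>  B B A   (applied B -> B B)
  Step 3: B B A  =>  B B B A   (applied B -> B B)
  Step 4: B B B A  =>  b B B A   (applied B -> b)
  Step 5: b B B A  =>  b b B A   (applied B -> b)
  Step 6: b b B A  =>  b b b A   (applied B -> b)
  Step 7: b b b A  =>  b b b a   (applied A -> a)
Final yield: b b b a
Total rewrite steps: 7

7


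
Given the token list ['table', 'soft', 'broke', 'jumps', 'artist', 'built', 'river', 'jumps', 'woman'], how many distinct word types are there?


Listing all tokens and tracking unique types:
  Token 1: 'table' -> NEW (unique so far: 1)
  Token 2: 'soft' -> NEW (unique so far: 2)
  Token 3: 'broke' -> NEW (unique so far: 3)
  Token 4: 'jumps' -> NEW (unique so far: 4)
  Token 5: 'artist' -> NEW (unique so far: 5)
  Token 6: 'built' -> NEW (unique so far: 6)
  Token 7: 'river' -> NEW (unique so far: 7)
  Token 8: 'jumps' -> duplicate (unique so far: 7)
  Token 9: 'woman' -> NEW (unique so far: 8)
Unique types: ('artist', 'broke', 'built', 'jumps', 'river', 'soft', 'table', 'woman')
Vocabulary size: 8

8


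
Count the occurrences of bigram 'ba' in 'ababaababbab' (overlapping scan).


Scanning 'ababaababbab' for bigram 'ba':
  Position 0: 'ab' -> no
  Position 1: 'ba' -> MATCH
  Position 2: 'ab' -> no
  Position 3: 'ba' -> MATCH
  Position 4: 'aa' -> no
  Position 5: 'ab' -> no
  Position 6: 'ba' -> MATCH
  Position 7: 'ab' -> no
  Position 8: 'bb' -> no
  Position 9: 'ba' -> MATCH
  Position 10: 'ab' -> no
Total matches: 4

4


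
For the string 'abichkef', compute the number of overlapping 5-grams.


String 'abichkef' has length L = 8.
Number of overlapping n-grams = L - n + 1
Substituting: 8 - 5 + 1 = 4

4


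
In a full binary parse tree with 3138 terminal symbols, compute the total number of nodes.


Leaf nodes (terminals): 3138
Internal nodes = n - 1 = 3138 - 1 = 3137
Total = leaves + internal = 3138 + 3137 = 6275

6275


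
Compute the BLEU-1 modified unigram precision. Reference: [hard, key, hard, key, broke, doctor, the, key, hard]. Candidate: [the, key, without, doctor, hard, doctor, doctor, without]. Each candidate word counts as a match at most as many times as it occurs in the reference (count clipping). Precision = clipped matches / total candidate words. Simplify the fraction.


Reference word counts: {'broke': 1, 'doctor': 1, 'hard': 3, 'key': 3, 'the': 1}
Checking each candidate word (with clipping):
  'the' -> in reference (ref count 1, used 1/1) -> match (matches: 1)
  'key' -> in reference (ref count 3, used 1/3) -> match (matches: 2)
  'without' -> not in reference -> no match (matches: 2)
  'doctor' -> in reference (ref count 1, used 1/1) -> match (matches: 3)
  'hard' -> in reference (ref count 3, used 1/3) -> match (matches: 4)
  'doctor' -> ref count 1 already used up (1/1) -> clipped, no match (matches: 4)
  'doctor' -> ref count 1 already used up (1/1) -> clipped, no match (matches: 4)
  'without' -> not in reference -> no match (matches: 4)
Clipped matches: 4, Candidate length: 8
Precision = 4/8 = 1/2

1/2


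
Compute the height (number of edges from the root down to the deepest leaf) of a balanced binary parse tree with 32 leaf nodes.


In a balanced binary tree with n leaves the deepest leaf is ceil(log2(n)) edges below the root.
log2(32) = 5.0000
ceil(5.0000) = 5
height (edges) = 5

5


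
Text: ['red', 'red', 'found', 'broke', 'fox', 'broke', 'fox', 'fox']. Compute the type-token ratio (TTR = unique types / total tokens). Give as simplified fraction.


Tokens: 8
Unique types: ('broke', 'found', 'fox', 'red') = 4
TTR = 4/8
Simplify: divide both by 4 -> 1/2
TTR = 1/2

1/2


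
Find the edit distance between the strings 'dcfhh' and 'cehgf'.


Building DP table for s1='dcfhh' (len 5) and s2='cehgf' (len 5):
       c  e  h  g  f
    0  1  2  3  4  5
  d 1  1  2  3  4  5
  c 2  1  2  3  4  5
  f 3  2  2  3  4  4
  h 4  3  3  2  3  4
  h 5  4  4  3  3  4
Edit distance = dp[5][5] = 4

4


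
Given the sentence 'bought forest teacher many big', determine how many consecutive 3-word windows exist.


Word trigrams from [5] words:
  Trigram 1: (bought forest teacher)
  Trigram 2: (forest teacher many)
  Trigram 3: (teacher many big)
Total word trigrams: 5 - 2 = 3

3


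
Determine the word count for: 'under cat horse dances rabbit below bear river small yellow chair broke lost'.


Counting words by splitting on spaces:
  Word 1: 'under'
  Word 2: 'cat'
  Word 3: 'horse'
  Word 4: 'dances'
  Word 5: 'rabbit'
  Word 6: 'below'
  Word 7: 'bear'
  Word 8: 'river'
  Word 9: 'small'
  Word 10: 'yellow'
  Word 11: 'chair'
  Word 12: 'broke'
  Word 13: 'lost'
Total words: 13

13


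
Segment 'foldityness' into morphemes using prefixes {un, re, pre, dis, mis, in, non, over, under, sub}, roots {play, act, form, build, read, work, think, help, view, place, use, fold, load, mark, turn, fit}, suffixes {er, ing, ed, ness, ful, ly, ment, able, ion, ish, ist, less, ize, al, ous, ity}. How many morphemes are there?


Segmenting 'foldityness' against the inventory:
  'fold' -> root (morpheme 1)
  'ity' -> suffix (morpheme 2)
  'ness' -> suffix (morpheme 3)
Total morphemes: 3

3


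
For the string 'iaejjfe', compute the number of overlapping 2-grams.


String 'iaejjfe' has length L = 7.
Number of overlapping n-grams = L - n + 1
Substituting: 7 - 2 + 1 = 6

6


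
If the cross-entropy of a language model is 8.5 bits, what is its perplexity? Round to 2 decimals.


Perplexity formula: PP = 2^H
H = 8.5
PP = 2^8.5
Decompose: 2^8.5 = 2^8 * 2^0.5 = 2^8 * sqrt(2)
2^8 = 256, sqrt(2) ~ 1.4142136
PP ~ 256 * 1.4142136 = 362.0386816
Rounded to 2 decimals: 362.04

362.04


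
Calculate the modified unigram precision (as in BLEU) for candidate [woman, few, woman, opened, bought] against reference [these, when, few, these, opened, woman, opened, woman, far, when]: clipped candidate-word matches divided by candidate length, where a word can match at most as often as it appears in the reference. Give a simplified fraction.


Reference word counts: {'far': 1, 'few': 1, 'opened': 2, 'these': 2, 'when': 2, 'woman': 2}
Checking each candidate word (with clipping):
  'woman' -> in reference (ref count 2, used 1/2) -> match (matches: 1)
  'few' -> in reference (ref count 1, used 1/1) -> match (matches: 2)
  'woman' -> in reference (ref count 2, used 2/2) -> match (matches: 3)
  'opened' -> in reference (ref count 2, used 1/2) -> match (matches: 4)
  'bought' -> not in reference -> no match (matches: 4)
Clipped matches: 4, Candidate length: 5
Precision = 4/5

4/5


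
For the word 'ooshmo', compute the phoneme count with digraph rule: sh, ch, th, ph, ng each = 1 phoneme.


Parsing 'ooshmo' greedily, digraphs first:
  'o' -> vowel phoneme (phonemes so far: 1)
  'o' -> vowel phoneme (phonemes so far: 2)
  'sh' -> digraph (1 consonant phoneme) (phonemes so far: 3)
  'm' -> consonant phoneme (phonemes so far: 4)
  'o' -> vowel phoneme (phonemes so far: 5)
Total phonemes: 5

5


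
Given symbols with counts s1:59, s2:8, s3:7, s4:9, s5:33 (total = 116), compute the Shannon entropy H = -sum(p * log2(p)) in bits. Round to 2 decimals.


Computing entropy H = -sum(p_i * log2(p_i)):
  s1: p = 59/116 = 0.5086, -p*log2(p) = 0.4961
  s2: p = 8/116 = 0.0690, -p*log2(p) = 0.2661
  s3: p = 7/116 = 0.0603, -p*log2(p) = 0.2444
  s4: p = 9/116 = 0.0776, -p*log2(p) = 0.2861
  s5: p = 33/116 = 0.2845, -p*log2(p) = 0.5159
H = sum of terms = 1.8086
Rounded to 2 decimals: 1.81

1.81


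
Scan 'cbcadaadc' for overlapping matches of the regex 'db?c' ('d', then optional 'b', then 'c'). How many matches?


Pattern: db?c means 'd', then optional 'b', then 'c'.
Scanning 'cbcadaadc' position-by-position:
  Pos 0: window 'cbc' -> no
  Pos 1: window 'bca' -> no
  Pos 2: window 'cad' -> no
  Pos 3: window 'ada' -> no
  Pos 4: window 'daa' -> no
  Pos 5: window 'aad' -> no
  Pos 6: window 'adc' -> no
  Pos 7: window 'dc' -> MATCH
  Pos 8: window 'c' -> no
Total matches: 1

1


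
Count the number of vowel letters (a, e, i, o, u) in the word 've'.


Scanning each character of 've':
  Position 1: 'v' -> consonant (running count: 0)
  Position 2: 'e' -> vowel (running count: 1)
Total vowels: 1

1


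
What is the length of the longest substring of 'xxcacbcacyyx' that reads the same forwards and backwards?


Scanning 'xxcacbcacyyx' for palindromic substrings.
Substring at positions 2-8: 'cacbcac'.
Check: reverse('cacbcac') = 'cacbcac' -> palindrome confirmed.
Neighbouring characters ('x' / 'y') break symmetry, so it cannot extend further.
No longer palindromic substring exists; longest length = 7

7


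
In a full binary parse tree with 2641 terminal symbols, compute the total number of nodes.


Leaf nodes (terminals): 2641
Internal nodes = n - 1 = 2641 - 1 = 2640
Total = leaves + internal = 2641 + 2640 = 5281

5281


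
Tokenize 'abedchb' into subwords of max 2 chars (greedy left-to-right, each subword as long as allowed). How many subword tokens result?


'abedchb' has 7 characters.
Chunking with max size 2:
  Chunk 1: 'ab' (positions 0-1)
  Chunk 2: 'ed' (positions 2-3)
  Chunk 3: 'ch' (positions 4-5)
  Chunk 4: 'b' (positions 6-6)
Total chunks: ceil(7 / 2) = 4

4


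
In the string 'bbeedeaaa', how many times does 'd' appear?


Scanning 'bbeedeaaa' for 'd':
  Position 4: 'd' -> MATCH (count: 1)
Total occurrences of 'd': 1

1


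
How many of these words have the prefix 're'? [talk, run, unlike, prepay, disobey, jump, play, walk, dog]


Checking each word for prefix 're':
  'talk' -> no (count: 0)
  'run' -> no (count: 0)
  'unlike' -> no (count: 0)
  'prepay' -> no (count: 0)
  'disobey' -> no (count: 0)
  'jump' -> no (count: 0)
  'play' -> no (count: 0)
  'walk' -> no (count: 0)
  'dog' -> no (count: 0)
Total with prefix 're': 0

0


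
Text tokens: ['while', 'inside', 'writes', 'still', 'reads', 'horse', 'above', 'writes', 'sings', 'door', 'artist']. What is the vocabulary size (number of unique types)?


Listing all tokens and tracking unique types:
  Token 1: 'while' -> NEW (unique so far: 1)
  Token 2: 'inside' -> NEW (unique so far: 2)
  Token 3: 'writes' -> NEW (unique so far: 3)
  Token 4: 'still' -> NEW (unique so far: 4)
  Token 5: 'reads' -> NEW (unique so far: 5)
  Token 6: 'horse' -> NEW (unique so far: 6)
  Token 7: 'above' -> NEW (unique so far: 7)
  Token 8: 'writes' -> duplicate (unique so far: 7)
  Token 9: 'sings' -> NEW (unique so far: 8)
  Token 10: 'door' -> NEW (unique so far: 9)
  Token 11: 'artist' -> NEW (unique so far: 10)
Unique types: ('above', 'artist', 'door', 'horse', 'inside', 'reads', 'sings', 'still', 'while', 'writes')
Vocabulary size: 10

10


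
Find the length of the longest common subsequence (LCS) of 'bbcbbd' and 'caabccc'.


DP table for LCS of 'bbcbbd' and 'caabccc':
       c  a  a  b  c  c  c
    0  0  0  0  0  0  0  0
  b 0  0  0  0  1  1  1  1
  b 0  0  0  0  1  1  1  1
  c 0  1  1  1  1  2  2  2
  b 0  1  1  1  2  2  2  2
  b 0  1  1  1  2  2  2  2
  d 0  1  1  1  2  2  2  2
LCS: 'bc'
LCS length = 2

2


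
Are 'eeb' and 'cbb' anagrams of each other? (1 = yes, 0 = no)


Sort characters of 'eeb': 'bee'
Sort characters of 'cbb': 'bbc'
Sorted forms differ -> they are NOT anagrams
Result: 0

0


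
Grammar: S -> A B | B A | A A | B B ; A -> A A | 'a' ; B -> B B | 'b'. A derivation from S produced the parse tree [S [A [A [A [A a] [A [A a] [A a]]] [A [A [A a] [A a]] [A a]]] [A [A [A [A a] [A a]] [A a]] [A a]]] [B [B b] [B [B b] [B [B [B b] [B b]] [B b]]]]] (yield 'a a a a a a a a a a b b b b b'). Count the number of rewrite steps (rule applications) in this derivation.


Every bracketed nonterminal node [X ...] in the tree is produced by exactly one rule application.
Reading the tree off as a leftmost derivation:
  Step 1: S  =>  A B   (applied S -> A B)
  Step 2: A B  =>  A A B   (applied A -> A A)
  Step 3: A A B  =>  A A A B   (applied A -> A A)
  Step 4: A A A B  =>  A A A A B   (applied A -> A A)
  Step 5: A A A A B  =>  a A A A B   (applied A -> a)
  Step 6: a A A A B  =>  a A A A A B   (applied A -> A A)
  Step 7: a A A A A B  =>  a a A A A B   (applied A -> a)
  Step 8: a a A A A B  =>  a a a A A B   (applied A -> a)
  Step 9: a a a A A B  =>  a a a A A A B   (applied A -> A A)
  Step 10: a a a A A A B  =>  a a a A A A A B   (applied A -> A A)
  Step 11: a a a A A A A B  =>  a a a a A A A B   (applied A -> a)
  Step 12: a a a a A A A B  =>  a a a a a A A B   (applied A -> a)
  Step 13: a a a a a A A B  =>  a a a a a a A B   (applied A -> a)
  Step 14: a a a a a a A B  =>  a a a a a a A A B   (applied A -> A A)
  Step 15: a a a a a a A A B  =>  a a a a a a A A A B   (applied A -> A A)
  Step 16: a a a a a a A A A B  =>  a a a a a a A A A A B   (applied A -> A A)
  Step 17: a a a a a a A A A A B  =>  a a a a a a a A A A B   (applied A -> a)
  Step 18: a a a a a a a A A A B  =>  a a a a a a a a A A B   (applied A -> a)
  Step 19: a a a a a a a a A A B  =>  a a a a a a a a a A B   (applied A -> a)
  Step 20: a a a a a a a a a A B  =>  a a a a a a a a a a B   (applied A -> a)
  Step 21: a a a a a a a a a a B  =>  a a a a a a a a a a B B   (applied B -> B B)
  Step 22: a a a a a a a a a a B B  =>  a a a a a a a a a a b B   (applied B -> b)
  Step 23: a a a a a a a a a a b B  =>  a a a a a a a a a a b B B   (applied B -> B B)
  Step 24: a a a a a a a a a a b B B  =>  a a a a a a a a a a b b B   (applied B -> b)
  Step 25: a a a a a a a a a a b b B  =>  a a a a a a a a a a b b B B   (applied B -> B B)
  Step 26: a a a a a a a a a a b b B B  =>  a a a a a a a a a a b b B B B   (applied B -> B B)
  Step 27: a a a a a a a a a a b b B B B  =>  a a a a a a a a a a b b b B B   (applied B -> b)
  Step 28: a a a a a a a a a a b b b B B  =>  a a a a a a a a a a b b b b B   (applied B -> b)
  Step 29: a a a a a a a a a a b b b b B  =>  a a a a a a a a a a b b b b b   (applied B -> b)
Final yield: a a a a a a a a a a b b b b b
Total rewrite steps: 29

29


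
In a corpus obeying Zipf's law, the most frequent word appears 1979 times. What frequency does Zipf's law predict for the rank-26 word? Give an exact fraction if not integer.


Zipf's law: freq(rank) = f1 / rank
f1 = 1979, rank = 26
freq = 1979 / 26
GCD(1979, 26) = 1
Simplified: 1979/26

1979/26


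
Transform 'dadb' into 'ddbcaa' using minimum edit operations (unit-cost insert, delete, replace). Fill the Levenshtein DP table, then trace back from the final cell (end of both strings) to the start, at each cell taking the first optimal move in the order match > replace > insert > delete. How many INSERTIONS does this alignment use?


Edit distance = 4. Backtracking from cell (4, 6) with preference match > replace > insert > delete,
then listing the resulting alignment 'dadb' -> 'ddbcaa' left to right:
  Step 1: keep 'd'
  Step 2: delete 'a'
  Step 3: keep 'd'
  Step 4: keep 'b'
  Step 5: insert 'c' [insertion #1]
  Step 6: insert 'a' [insertion #2]
  Step 7: insert 'a' [insertion #3]
Total insertions: 3

3


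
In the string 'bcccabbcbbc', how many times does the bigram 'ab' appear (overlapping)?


Scanning 'bcccabbcbbc' for bigram 'ab':
  Position 0: 'bc' -> no
  Position 1: 'cc' -> no
  Position 2: 'cc' -> no
  Position 3: 'ca' -> no
  Position 4: 'ab' -> MATCH
  Position 5: 'bb' -> no
  Position 6: 'bc' -> no
  Position 7: 'cb' -> no
  Position 8: 'bb' -> no
  Position 9: 'bc' -> no
Total matches: 1

1


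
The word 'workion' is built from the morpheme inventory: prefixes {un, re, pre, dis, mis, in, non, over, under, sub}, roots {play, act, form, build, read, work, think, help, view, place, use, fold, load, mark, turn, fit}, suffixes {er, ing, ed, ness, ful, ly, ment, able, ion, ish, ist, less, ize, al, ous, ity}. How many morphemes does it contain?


Segmenting 'workion' against the inventory:
  'work' -> root (morpheme 1)
  'ion' -> suffix (morpheme 2)
Total morphemes: 2

2


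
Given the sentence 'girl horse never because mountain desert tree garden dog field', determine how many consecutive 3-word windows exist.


Word trigrams from [10] words:
  Trigram 1: (girl horse never)
  Trigram 2: (horse never because)
  Trigram 3: (never because mountain)
  Trigram 4: (because mountain desert)
  Trigram 5: (mountain desert tree)
  Trigram 6: (desert tree garden)
  Trigram 7: (tree garden dog)
  Trigram 8: (garden dog field)
Total word trigrams: 10 - 2 = 8

8


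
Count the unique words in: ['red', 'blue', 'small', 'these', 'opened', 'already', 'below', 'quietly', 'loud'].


Listing all tokens and tracking unique types:
  Token 1: 'red' -> NEW (unique so far: 1)
  Token 2: 'blue' -> NEW (unique so far: 2)
  Token 3: 'small' -> NEW (unique so far: 3)
  Token 4: 'these' -> NEW (unique so far: 4)
  Token 5: 'opened' -> NEW (unique so far: 5)
  Token 6: 'already' -> NEW (unique so far: 6)
  Token 7: 'below' -> NEW (unique so far: 7)
  Token 8: 'quietly' -> NEW (unique so far: 8)
  Token 9: 'loud' -> NEW (unique so far: 9)
Unique types: ('already', 'below', 'blue', 'loud', 'opened', 'quietly', 'red', 'small', 'these')
Vocabulary size: 9

9


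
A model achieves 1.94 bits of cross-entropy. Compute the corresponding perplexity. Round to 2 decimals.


Perplexity formula: PP = 2^H
H = 1.94
PP = 2^1.94
Decompose: 2^1.94 = 2^1 * 2^0.94
2^1 = 2, 2^0.94 ~ 1.9185282
PP ~ 2 * 1.9185282 = 3.8370564
Rounded to 2 decimals: 3.84

3.84


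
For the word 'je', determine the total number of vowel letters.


Scanning each character of 'je':
  Position 1: 'j' -> consonant (running count: 0)
  Position 2: 'e' -> vowel (running count: 1)
Total vowels: 1

1


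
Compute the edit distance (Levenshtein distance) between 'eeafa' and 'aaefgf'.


Building DP table for s1='eeafa' (len 5) and s2='aaefgf' (len 6):
       a  a  e  f  g  f
    0  1  2  3  4  5  6
  e 1  1  2  2  3  4  5
  e 2  2  2  2  3  4  5
  a 3  2  2  3  3  4  5
  f 4  3  3  3  3  4  4
  a 5  4  3  4  4  4  5
Edit distance = dp[5][6] = 5

5


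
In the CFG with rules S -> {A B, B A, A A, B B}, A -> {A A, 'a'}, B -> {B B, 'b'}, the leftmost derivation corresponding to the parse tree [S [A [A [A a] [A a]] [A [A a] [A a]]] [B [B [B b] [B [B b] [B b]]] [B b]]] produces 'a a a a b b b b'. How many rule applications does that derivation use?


Every bracketed nonterminal node [X ...] in the tree is produced by exactly one rule application.
Reading the tree off as a leftmost derivation:
  Step 1: S  =>  A B   (applied S -> A B)
  Step 2: A B  =>  A A B   (applied A -> A A)
  Step 3: A A B  =>  A A A B   (applied A -> A A)
  Step 4: A A A B  =>  a A A B   (applied A -> a)
  Step 5: a A A B  =>  a a A B   (applied A -> a)
  Step 6: a a A B  =>  a a A A B   (applied A -> A A)
  Step 7: a a A A B  =>  a a a A B   (applied A -> a)
  Step 8: a a a A B  =>  a a a a B   (applied A -> a)
  Step 9: a a a a B  =>  a a a a B B   (applied B -> B B)
  Step 10: a a a a B B  =>  a a a a B B B   (applied B -> B B)
  Step 11: a a a a B B B  =>  a a a a b B B   (applied B -> b)
  Step 12: a a a a b B B  =>  a a a a b B B B   (applied B -> B B)
  Step 13: a a a a b B B B  =>  a a a a b b B B   (applied B -> b)
  Step 14: a a a a b b B B  =>  a a a a b b b B   (applied B -> b)
  Step 15: a a a a b b b B  =>  a a a a b b b b   (applied B -> b)
Final yield: a a a a b b b b
Total rewrite steps: 15

15


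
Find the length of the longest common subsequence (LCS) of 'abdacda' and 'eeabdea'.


DP table for LCS of 'abdacda' and 'eeabdea':
       e  e  a  b  d  e  a
    0  0  0  0  0  0  0  0
  a 0  0  0  1  1  1  1  1
  b 0  0  0  1  2  2  2  2
  d 0  0  0  1  2  3  3  3
  a 0  0  0  1  2  3  3  4
  c 0  0  0  1  2  3  3  4
  d 0  0  0  1  2  3  3  4
  a 0  0  0  1  2  3  3  4
LCS: 'abda'
LCS length = 4

4


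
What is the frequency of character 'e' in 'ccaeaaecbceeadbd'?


Scanning 'ccaeaaecbceeadbd' for 'e':
  Position 3: 'e' -> MATCH (count: 1)
  Position 6: 'e' -> MATCH (count: 2)
  Position 10: 'e' -> MATCH (count: 3)
  Position 11: 'e' -> MATCH (count: 4)
Total occurrences of 'e': 4

4


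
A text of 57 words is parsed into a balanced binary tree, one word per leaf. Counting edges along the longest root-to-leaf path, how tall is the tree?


In a balanced binary tree with n leaves the deepest leaf is ceil(log2(n)) edges below the root.
log2(57) = 5.8329
ceil(5.8329) = 6
height (edges) = 6

6


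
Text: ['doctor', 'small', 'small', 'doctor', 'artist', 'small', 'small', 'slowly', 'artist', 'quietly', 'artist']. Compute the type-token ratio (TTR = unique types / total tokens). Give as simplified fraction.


Tokens: 11
Unique types: ('artist', 'doctor', 'quietly', 'slowly', 'small') = 5
TTR = 5/11
Already in lowest terms.

5/11


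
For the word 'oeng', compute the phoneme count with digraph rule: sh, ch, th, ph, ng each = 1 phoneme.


Parsing 'oeng' greedily, digraphs first:
  'o' -> vowel phoneme (phonemes so far: 1)
  'e' -> vowel phoneme (phonemes so far: 2)
  'ng' -> digraph (1 consonant phoneme) (phonemes so far: 3)
Total phonemes: 3

3


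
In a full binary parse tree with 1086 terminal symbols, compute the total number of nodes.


Leaf nodes (terminals): 1086
Internal nodes = n - 1 = 1086 - 1 = 1085
Total = leaves + internal = 1086 + 1085 = 2171

2171


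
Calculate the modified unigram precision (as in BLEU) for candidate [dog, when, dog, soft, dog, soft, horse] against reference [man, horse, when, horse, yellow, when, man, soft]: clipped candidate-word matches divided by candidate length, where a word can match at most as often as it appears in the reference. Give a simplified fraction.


Reference word counts: {'horse': 2, 'man': 2, 'soft': 1, 'when': 2, 'yellow': 1}
Checking each candidate word (with clipping):
  'dog' -> not in reference -> no match (matches: 0)
  'when' -> in reference (ref count 2, used 1/2) -> match (matches: 1)
  'dog' -> not in reference -> no match (matches: 1)
  'soft' -> in reference (ref count 1, used 1/1) -> match (matches: 2)
  'dog' -> not in reference -> no match (matches: 2)
  'soft' -> ref count 1 already used up (1/1) -> clipped, no match (matches: 2)
  'horse' -> in reference (ref count 2, used 1/2) -> match (matches: 3)
Clipped matches: 3, Candidate length: 7
Precision = 3/7

3/7


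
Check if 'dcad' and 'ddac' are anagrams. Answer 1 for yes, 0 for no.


Sort characters of 'dcad': 'acdd'
Sort characters of 'ddac': 'acdd'
Sorted forms match -> they ARE anagrams
Result: 1

1


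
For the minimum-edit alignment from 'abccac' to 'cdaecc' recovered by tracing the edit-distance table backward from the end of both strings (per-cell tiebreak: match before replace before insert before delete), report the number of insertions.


Edit distance = 5. Backtracking from cell (6, 6) with preference match > replace > insert > delete,
then listing the resulting alignment 'abccac' -> 'cdaecc' left to right:
  Step 1: replace a->c
  Step 2: replace b->d
  Step 3: replace c->a
  Step 4: replace c->e
  Step 5: replace a->c
  Step 6: keep 'c'
Total insertions: 0

0


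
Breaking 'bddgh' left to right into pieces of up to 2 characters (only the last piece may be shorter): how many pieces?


'bddgh' has 5 characters.
Chunking with max size 2:
  Chunk 1: 'bd' (positions 0-1)
  Chunk 2: 'dg' (positions 2-3)
  Chunk 3: 'h' (positions 4-4)
Total chunks: ceil(5 / 2) = 3

3


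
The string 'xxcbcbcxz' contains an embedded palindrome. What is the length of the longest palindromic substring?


Scanning 'xxcbcbcxz' for palindromic substrings.
Substring at positions 1-7: 'xcbcbcx'.
Check: reverse('xcbcbcx') = 'xcbcbcx' -> palindrome confirmed.
Neighbouring characters ('x' / 'z') break symmetry, so it cannot extend further.
No longer palindromic substring exists; longest length = 7

7


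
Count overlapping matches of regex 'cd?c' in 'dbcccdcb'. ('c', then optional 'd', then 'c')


Pattern: cd?c means 'c', then optional 'd', then 'c'.
Scanning 'dbcccdcb' position-by-position:
  Pos 0: window 'dbc' -> no
  Pos 1: window 'bcc' -> no
  Pos 2: window 'ccc' -> MATCH
  Pos 3: window 'ccd' -> MATCH
  Pos 4: window 'cdc' -> MATCH
  Pos 5: window 'dcb' -> no
  Pos 6: window 'cb' -> no
  Pos 7: window 'b' -> no
Total matches: 3

3


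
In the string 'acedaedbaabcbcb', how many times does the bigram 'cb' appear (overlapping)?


Scanning 'acedaedbaabcbcb' for bigram 'cb':
  Position 0: 'ac' -> no
  Position 1: 'ce' -> no
  Position 2: 'ed' -> no
  Position 3: 'da' -> no
  Position 4: 'ae' -> no
  Position 5: 'ed' -> no
  Position 6: 'db' -> no
  Position 7: 'ba' -> no
  Position 8: 'aa' -> no
  Position 9: 'ab' -> no
  Position 10: 'bc' -> no
  Position 11: 'cb' -> MATCH
  Position 12: 'bc' -> no
  Position 13: 'cb' -> MATCH
Total matches: 2

2


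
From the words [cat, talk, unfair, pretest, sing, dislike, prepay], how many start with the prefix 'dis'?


Checking each word for prefix 'dis':
  'cat' -> no (count: 0)
  'talk' -> no (count: 0)
  'unfair' -> no (count: 0)
  'pretest' -> no (count: 0)
  'sing' -> no (count: 0)
  'dislike' -> YES, starts with 'dis' (count: 1)
  'prepay' -> no (count: 1)
Total with prefix 'dis': 1

1


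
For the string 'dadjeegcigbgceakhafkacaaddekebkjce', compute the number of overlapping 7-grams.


String 'dadjeegcigbgceakhafkacaaddekebkjce' has length L = 34.
Number of overlapping n-grams = L - n + 1
Substituting: 34 - 7 + 1 = 28

28


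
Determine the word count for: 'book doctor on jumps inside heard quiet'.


Counting words by splitting on spaces:
  Word 1: 'book'
  Word 2: 'doctor'
  Word 3: 'on'
  Word 4: 'jumps'
  Word 5: 'inside'
  Word 6: 'heard'
  Word 7: 'quiet'
Total words: 7

7


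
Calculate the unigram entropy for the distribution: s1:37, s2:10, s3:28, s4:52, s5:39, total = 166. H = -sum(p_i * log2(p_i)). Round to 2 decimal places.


Computing entropy H = -sum(p_i * log2(p_i)):
  s1: p = 37/166 = 0.2229, -p*log2(p) = 0.4827
  s2: p = 10/166 = 0.0602, -p*log2(p) = 0.2442
  s3: p = 28/166 = 0.1687, -p*log2(p) = 0.4331
  s4: p = 52/166 = 0.3133, -p*log2(p) = 0.5246
  s5: p = 39/166 = 0.2349, -p*log2(p) = 0.4909
H = sum of terms = 2.1755
Rounded to 2 decimals: 2.18

2.18


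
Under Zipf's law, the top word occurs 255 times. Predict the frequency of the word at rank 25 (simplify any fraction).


Zipf's law: freq(rank) = f1 / rank
f1 = 255, rank = 25
freq = 255 / 25
GCD(255, 25) = 5
Simplified: 51/5

51/5


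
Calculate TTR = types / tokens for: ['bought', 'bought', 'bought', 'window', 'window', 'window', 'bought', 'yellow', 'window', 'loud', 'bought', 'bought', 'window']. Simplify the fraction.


Tokens: 13
Unique types: ('bought', 'loud', 'window', 'yellow') = 4
TTR = 4/13
Already in lowest terms.

4/13


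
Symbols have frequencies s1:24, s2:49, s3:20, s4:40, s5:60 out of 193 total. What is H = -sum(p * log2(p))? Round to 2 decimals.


Computing entropy H = -sum(p_i * log2(p_i)):
  s1: p = 24/193 = 0.1244, -p*log2(p) = 0.3740
  s2: p = 49/193 = 0.2539, -p*log2(p) = 0.5021
  s3: p = 20/193 = 0.1036, -p*log2(p) = 0.3389
  s4: p = 40/193 = 0.2073, -p*log2(p) = 0.4706
  s5: p = 60/193 = 0.3109, -p*log2(p) = 0.5240
H = sum of terms = 2.2096
Rounded to 2 decimals: 2.21

2.21


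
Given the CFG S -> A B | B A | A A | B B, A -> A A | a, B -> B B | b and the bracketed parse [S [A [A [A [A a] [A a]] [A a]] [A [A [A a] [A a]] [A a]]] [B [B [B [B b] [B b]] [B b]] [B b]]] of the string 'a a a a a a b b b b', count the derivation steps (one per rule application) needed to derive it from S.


Every bracketed nonterminal node [X ...] in the tree is produced by exactly one rule application.
Reading the tree off as a leftmost derivation:
  Step 1: S  =>  A B   (applied S -> A B)
  Step 2: A B  =>  A A B   (applied A -> A A)
  Step 3: A A B  =>  A A A B   (applied A -> A A)
  Step 4: A A A B  =>  A A A A B   (applied A -> A A)
  Step 5: A A A A B  =>  a A A A B   (applied A -> a)
  Step 6: a A A A B  =>  a a A A B   (applied A -> a)
  Step 7: a a A A B  =>  a a a A B   (applied A -> a)
  Step 8: a a a A B  =>  a a a A A B   (applied A -> A A)
  Step 9: a a a A A B  =>  a a a A A A B   (applied A -> A A)
  Step 10: a a a A A A B  =>  a a a a A A B   (applied A -> a)
  Step 11: a a a a A A B  =>  a a a a a A B   (applied A -> a)
  Step 12: a a a a a A B  =>  a a a a a a B   (applied A -> a)
  Step 13: a a a a a a B  =>  a a a a a a B B   (applied B -> B B)
  Step 14: a a a a a a B B  =>  a a a a a a B B B   (applied B -> B B)
  Step 15: a a a a a a B B B  =>  a a a a a a B B B B   (applied B -> B B)
  Step 16: a a a a a a B B B B  =>  a a a a a a b B B B   (applied B -> b)
  Step 17: a a a a a a b B B B  =>  a a a a a a b b B B   (applied B -> b)
  Step 18: a a a a a a b b B B  =>  a a a a a a b b b B   (applied B -> b)
  Step 19: a a a a a a b b b B  =>  a a a a a a b b b b   (applied B -> b)
Final yield: a a a a a a b b b b
Total rewrite steps: 19

19


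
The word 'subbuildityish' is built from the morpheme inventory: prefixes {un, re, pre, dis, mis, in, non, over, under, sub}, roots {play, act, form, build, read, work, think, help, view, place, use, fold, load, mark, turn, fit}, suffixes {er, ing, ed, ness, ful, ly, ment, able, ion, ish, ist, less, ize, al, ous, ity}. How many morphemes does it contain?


Segmenting 'subbuildityish' against the inventory:
  'sub' -> prefix (morpheme 1)
  'build' -> root (morpheme 2)
  'ity' -> suffix (morpheme 3)
  'ish' -> suffix (morpheme 4)
Total morphemes: 4

4


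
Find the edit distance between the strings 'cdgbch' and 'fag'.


Building DP table for s1='cdgbch' (len 6) and s2='fag' (len 3):
       f  a  g
    0  1  2  3
  c 1  1  2  3
  d 2  2  2  3
  g 3  3  3  2
  b 4  4  4  3
  c 5  5  5  4
  h 6  6  6  5
Edit distance = dp[6][3] = 5

5


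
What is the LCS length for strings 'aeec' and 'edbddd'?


DP table for LCS of 'aeec' and 'edbddd':
       e  d  b  d  d  d
    0  0  0  0  0  0  0
  a 0  0  0  0  0  0  0
  e 0  1  1  1  1  1  1
  e 0  1  1  1  1  1  1
  c 0  1  1  1  1  1  1
LCS: 'e'
LCS length = 1

1


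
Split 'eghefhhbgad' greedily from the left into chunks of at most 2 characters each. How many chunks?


'eghefhhbgad' has 11 characters.
Chunking with max size 2:
  Chunk 1: 'eg' (positions 0-1)
  Chunk 2: 'he' (positions 2-3)
  Chunk 3: 'fh' (positions 4-5)
  Chunk 4: 'hb' (positions 6-7)
  Chunk 5: 'ga' (positions 8-9)
  Chunk 6: 'd' (positions 10-10)
Total chunks: ceil(11 / 2) = 6

6


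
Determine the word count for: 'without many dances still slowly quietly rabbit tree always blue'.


Counting words by splitting on spaces:
  Word 1: 'without'
  Word 2: 'many'
  Word 3: 'dances'
  Word 4: 'still'
  Word 5: 'slowly'
  Word 6: 'quietly'
  Word 7: 'rabbit'
  Word 8: 'tree'
  Word 9: 'always'
  Word 10: 'blue'
Total words: 10

10


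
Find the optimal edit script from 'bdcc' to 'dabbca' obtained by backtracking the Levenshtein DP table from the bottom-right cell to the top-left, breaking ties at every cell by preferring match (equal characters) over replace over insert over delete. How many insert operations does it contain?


Edit distance = 4. Backtracking from cell (4, 6) with preference match > replace > insert > delete,
then listing the resulting alignment 'bdcc' -> 'dabbca' left to right:
  Step 1: insert 'd' [insertion #1]
  Step 2: insert 'a' [insertion #2]
  Step 3: keep 'b'
  Step 4: replace d->b
  Step 5: keep 'c'
  Step 6: replace c->a
Total insertions: 2

2


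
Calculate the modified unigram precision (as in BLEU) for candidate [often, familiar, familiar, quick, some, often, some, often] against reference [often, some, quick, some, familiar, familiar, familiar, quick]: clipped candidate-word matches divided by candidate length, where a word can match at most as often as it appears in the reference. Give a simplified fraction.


Reference word counts: {'familiar': 3, 'often': 1, 'quick': 2, 'some': 2}
Checking each candidate word (with clipping):
  'often' -> in reference (ref count 1, used 1/1) -> match (matches: 1)
  'familiar' -> in reference (ref count 3, used 1/3) -> match (matches: 2)
  'familiar' -> in reference (ref count 3, used 2/3) -> match (matches: 3)
  'quick' -> in reference (ref count 2, used 1/2) -> match (matches: 4)
  'some' -> in reference (ref count 2, used 1/2) -> match (matches: 5)
  'often' -> ref count 1 already used up (1/1) -> clipped, no match (matches: 5)
  'some' -> in reference (ref count 2, used 2/2) -> match (matches: 6)
  'often' -> ref count 1 already used up (1/1) -> clipped, no match (matches: 6)
Clipped matches: 6, Candidate length: 8
Precision = 6/8 = 3/4

3/4


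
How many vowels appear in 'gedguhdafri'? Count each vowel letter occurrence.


Scanning each character of 'gedguhdafri':
  Position 1: 'g' -> consonant (running count: 0)
  Position 2: 'e' -> vowel (running count: 1)
  Position 3: 'd' -> consonant (running count: 1)
  Position 4: 'g' -> consonant (running count: 1)
  Position 5: 'u' -> vowel (running count: 2)
  Position 6: 'h' -> consonant (running count: 2)
  Position 7: 'd' -> consonant (running count: 2)
  Position 8: 'a' -> vowel (running count: 3)
  Position 9: 'f' -> consonant (running count: 3)
  Position 10: 'r' -> consonant (running count: 3)
  Position 11: 'i' -> vowel (running count: 4)
Total vowels: 4

4


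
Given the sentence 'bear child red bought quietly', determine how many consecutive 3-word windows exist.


Word trigrams from [5] words:
  Trigram 1: (bear child red)
  Trigram 2: (child red bought)
  Trigram 3: (red bought quietly)
Total word trigrams: 5 - 2 = 3

3


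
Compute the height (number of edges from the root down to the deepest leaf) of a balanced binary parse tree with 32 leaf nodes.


In a balanced binary tree with n leaves the deepest leaf is ceil(log2(n)) edges below the root.
log2(32) = 5.0000
ceil(5.0000) = 5
height (edges) = 5

5


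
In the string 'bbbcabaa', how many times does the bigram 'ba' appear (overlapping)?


Scanning 'bbbcabaa' for bigram 'ba':
  Position 0: 'bb' -> no
  Position 1: 'bb' -> no
  Position 2: 'bc' -> no
  Position 3: 'ca' -> no
  Position 4: 'ab' -> no
  Position 5: 'ba' -> MATCH
  Position 6: 'aa' -> no
Total matches: 1

1
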